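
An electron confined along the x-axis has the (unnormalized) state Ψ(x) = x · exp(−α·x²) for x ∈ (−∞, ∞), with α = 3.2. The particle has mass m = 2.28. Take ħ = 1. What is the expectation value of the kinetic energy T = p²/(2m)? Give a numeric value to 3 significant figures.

T = −(ħ²/2m) d²/dx², so ⟨T⟩ = −(ħ²/2m) ∫ Ψ*·Ψ'' dx / ∫|Ψ|² dx; with m = 2.28.
Expand each integrand as polynomial × e^(−2αx²) and use ∫x^(2j)·e^(−2αx²) dx = (2j−1)!!/(4α)^j · √(π/(2α)), odd powers → 0; here √(π/(2α)) = 0.70062. Differentiate with the product rule, d/dx e^(−αx²) = −2αx·e^(−αx²).
State is unnormalized: ∫|Ψ|² dx = 0.054736, and ∫Ψ*·(−ħ²/2m · Ψ'') dx = 0.11523, so ⟨T⟩ = 0.11523 / 0.054736.
⟨T⟩ = 2.1053.

2.11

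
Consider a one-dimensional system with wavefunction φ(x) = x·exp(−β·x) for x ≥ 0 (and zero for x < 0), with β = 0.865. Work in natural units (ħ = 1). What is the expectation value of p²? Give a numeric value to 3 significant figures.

p² φ = −ħ² d²φ/dx²; ⟨p²⟩ = −ħ² ∫ φ*·φ'' dx / ∫|φ|² dx.
Differentiate x·exp(−β·x) with the product rule; every integrand then reduces to terms xʲ·e^(−2βx) on [0, ∞), with ∫₀^∞ xʲ·e^(−2βx) dx = j!/(2β)^(j+1).
State is unnormalized: ∫|φ|² dx = 0.38627, and ∫φ*·(−ħ² φ'') dx = 0.28902, so ⟨p²⟩ = 0.28902 / 0.38627.
⟨p²⟩ = 0.74823.

0.748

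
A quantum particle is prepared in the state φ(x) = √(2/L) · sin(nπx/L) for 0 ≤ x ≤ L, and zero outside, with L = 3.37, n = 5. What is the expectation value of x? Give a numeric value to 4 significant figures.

⟨x⟩ = ∫ x·|φ|² dx (integrals over the domain).
With sin²θ = (1 − cos2θ)/2 on 0 ≤ x ≤ L: ∫sin²(nπx/L) dx = L/2, ∫x·sin²(nπx/L) dx = L²/4, ∫x²·sin²(nπx/L) dx = L³·(1/6 − 1/(4n²π²)); higher powers xᵏ the same way, integrating xᵏ·cos(2nπx/L) by parts.
⟨x⟩ = 1.6850.

1.685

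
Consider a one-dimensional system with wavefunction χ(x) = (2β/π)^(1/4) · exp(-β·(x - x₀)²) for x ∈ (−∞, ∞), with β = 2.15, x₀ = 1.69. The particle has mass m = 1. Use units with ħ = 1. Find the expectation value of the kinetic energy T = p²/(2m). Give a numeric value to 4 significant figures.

1.075

T = −(ħ²/2m) d²/dx², so ⟨T⟩ = −(ħ²/2m) ∫ χ*·χ'' dx; with m = 1.
Gaussian moments (u = x − x₀): ∫u^(2j)·e^(−2βu²) du = (2j−1)!!/(4β)^j · √(π/(2β)), odd powers integrate to 0; here √(π/(2β)) = 0.85475. Derivatives: d/dx e^(−βu²) = −2βu·e^(−βu²), d²/dx² e^(−βu²) = (4β²u² − 2β)·e^(−βu²).
⟨T⟩ = 1.0750.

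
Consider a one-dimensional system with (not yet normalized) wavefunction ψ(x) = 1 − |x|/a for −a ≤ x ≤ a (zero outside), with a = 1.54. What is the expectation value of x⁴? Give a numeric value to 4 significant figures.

0.1607

⟨x⁴⟩ = ∫ x⁴·|ψ|² dx / ∫|ψ|² dx (integrals over the domain).
ψ is even, so ∫ over [−a, a] = 2∫₀ᵃ with ψ = 1 − x/a there: ∫₀ᵃ (1 − x/a)² dx = a/3, ∫₀ᵃ x²(1 − x/a)² dx = a³/30, ∫₀ᵃ x⁴(1 − x/a)² dx = a⁵/105.
State is unnormalized: ∫|ψ|² dx = 1.0267, and ∫ψ*·x⁴·ψ dx = 0.16498, so ⟨x⁴⟩ = 0.16498 / 1.0267.
⟨x⁴⟩ = 0.16070.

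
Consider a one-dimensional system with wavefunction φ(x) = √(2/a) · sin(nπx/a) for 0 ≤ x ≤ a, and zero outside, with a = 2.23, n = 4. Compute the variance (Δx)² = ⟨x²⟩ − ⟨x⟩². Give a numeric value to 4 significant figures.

Compute ⟨x⟩ and ⟨x²⟩ separately, then (Δx)² = ⟨x²⟩ − ⟨x⟩².
With sin²θ = (1 − cos2θ)/2 on 0 ≤ x ≤ a: ∫sin²(nπx/a) dx = a/2, ∫x·sin²(nπx/a) dx = a²/4, ∫x²·sin²(nπx/a) dx = a³·(1/6 − 1/(4n²π²)); higher powers xᵏ the same way, integrating xᵏ·cos(2nπx/a) by parts.
⟨x⟩ = 1.1150 and ⟨x²⟩ = 1.6419.
(Δx)² = 1.6419 − (1.1150)² = 0.39866.

0.3987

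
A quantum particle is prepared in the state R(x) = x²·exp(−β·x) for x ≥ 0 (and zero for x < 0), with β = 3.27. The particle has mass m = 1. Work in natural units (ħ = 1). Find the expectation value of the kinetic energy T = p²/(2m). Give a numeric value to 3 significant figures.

T = −(ħ²/2m) d²/dx², so ⟨T⟩ = −(ħ²/2m) ∫ R*·R'' dx / ∫|R|² dx; with m = 1.
Differentiate x²·exp(−β·x) with the product rule; every integrand then reduces to terms xʲ·e^(−2βx) on [0, ∞), with ∫₀^∞ xʲ·e^(−2βx) dx = j!/(2β)^(j+1).
State is unnormalized: ∫|R|² dx = 0.0020060, and ∫R*·(−ħ²/2m · R'') dx = 0.0035749, so ⟨T⟩ = 0.0035749 / 0.0020060.
⟨T⟩ = 1.7822.

1.78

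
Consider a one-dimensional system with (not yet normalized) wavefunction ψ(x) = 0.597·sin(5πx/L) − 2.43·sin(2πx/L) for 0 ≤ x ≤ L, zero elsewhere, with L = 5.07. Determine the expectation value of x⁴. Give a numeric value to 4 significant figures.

127.2

⟨x⁴⟩ = ∫ x⁴·|ψ|² dx / ∫|ψ|² dx (integrals over the domain).
On 0 ≤ x ≤ L (j ≠ l): ∫sin²(jπx/L) dx = L/2, ∫sin(jπx/L)·sin(lπx/L) dx = 0; diagonal moments ∫x·sin²(jπx/L) dx = L²/4, ∫x²·sin²(jπx/L) dx = L³·(1/6 − 1/(4j²π²)); cross terms ∫x·sin(jπx/L)·sin(lπx/L) dx = 0 for j + l even and −4jlL²/(π²(j² − l²)²) for j + l odd, ∫x²·sin(jπx/L)·sin(lπx/L) dx = (−1)^(j+l)·4jlL³/(π²(j² − l²)²); higher powers the same way via product-to-sum and parts.
State is unnormalized: ∫|ψ|² dx = 15.872, and ∫ψ*·x⁴·ψ dx = 2018.5, so ⟨x⁴⟩ = 2018.5 / 15.872.
⟨x⁴⟩ = 127.17.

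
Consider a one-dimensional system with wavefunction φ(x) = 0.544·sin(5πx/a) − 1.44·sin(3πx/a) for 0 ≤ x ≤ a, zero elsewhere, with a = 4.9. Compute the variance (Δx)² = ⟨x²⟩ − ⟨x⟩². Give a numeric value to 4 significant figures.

1.123

Compute ⟨x⟩ and ⟨x²⟩ separately, then (Δx)² = ⟨x²⟩ − ⟨x⟩².
On 0 ≤ x ≤ a (j ≠ l): ∫sin²(jπx/a) dx = a/2, ∫sin(jπx/a)·sin(lπx/a) dx = 0; diagonal moments ∫x·sin²(jπx/a) dx = a²/4, ∫x²·sin²(jπx/a) dx = a³·(1/6 − 1/(4j²π²)); cross terms ∫x·sin(jπx/a)·sin(lπx/a) dx = 0 for j + l even and −4jla²/(π²(j² − l²)²) for j + l odd, ∫x²·sin(jπx/a)·sin(lπx/a) dx = (−1)^(j+l)·4jla³/(π²(j² − l²)²); higher powers the same way via product-to-sum and parts.
Normalization: ∫|φ|² dx = 5.8054.
⟨x⟩ = 2.4500 and ⟨x²⟩ = 7.1250.
(Δx)² = 7.1250 − (2.4500)² = 1.1225.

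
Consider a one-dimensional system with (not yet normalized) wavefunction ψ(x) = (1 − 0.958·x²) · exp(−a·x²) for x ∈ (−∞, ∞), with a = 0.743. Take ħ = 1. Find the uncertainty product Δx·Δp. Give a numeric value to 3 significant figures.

Δx = √(⟨x²⟩−⟨x⟩²), Δp = √(⟨p²⟩−⟨p⟩²).
Expand each integrand as polynomial × e^(−2ax²) and use ∫x^(2j)·e^(−2ax²) dx = (2j−1)!!/(4a)^j · √(π/(2a)), odd powers → 0; here √(π/(2a)) = 1.4540. Differentiate with the product rule, d/dx e^(−ax²) = −2ax·e^(−ax²).
Normalization: ∫|ψ|² dx = 0.96986.
⟨x⟩ = 0.0000, ⟨x²⟩ = 0.31503 ⇒ Δx = 0.56127.
⟨p⟩ = 0.0000, ⟨p²⟩ = 2.6422 ⇒ Δp = 1.6255.
Δx·Δp = 0.91234.

0.912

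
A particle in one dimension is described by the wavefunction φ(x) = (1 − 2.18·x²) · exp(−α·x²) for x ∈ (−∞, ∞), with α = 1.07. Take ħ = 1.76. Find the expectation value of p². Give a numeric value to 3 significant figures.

p² φ = −ħ² d²φ/dx²; ⟨p²⟩ = −ħ² ∫ φ*·φ'' dx / ∫|φ|² dx.
Expand each integrand as polynomial × e^(−2αx²) and use ∫x^(2j)·e^(−2αx²) dx = (2j−1)!!/(4α)^j · √(π/(2α)), odd powers → 0; here √(π/(2α)) = 1.2116. Differentiate with the product rule, d/dx e^(−αx²) = −2αx·e^(−αx²).
State is unnormalized: ∫|φ|² dx = 0.92036, and ∫φ*·(−ħ² φ'') dx = 15.400, so ⟨p²⟩ = 15.400 / 0.92036.
⟨p²⟩ = 16.732.

16.7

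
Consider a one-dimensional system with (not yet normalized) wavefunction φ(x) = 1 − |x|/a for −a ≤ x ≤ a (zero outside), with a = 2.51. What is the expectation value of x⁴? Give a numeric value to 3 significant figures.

1.13

⟨x⁴⟩ = ∫ x⁴·|φ|² dx / ∫|φ|² dx (integrals over the domain).
φ is even, so ∫ over [−a, a] = 2∫₀ᵃ with φ = 1 − x/a there: ∫₀ᵃ (1 − x/a)² dx = a/3, ∫₀ᵃ x²(1 − x/a)² dx = a³/30, ∫₀ᵃ x⁴(1 − x/a)² dx = a⁵/105.
State is unnormalized: ∫|φ|² dx = 1.6733, and ∫φ*·x⁴·φ dx = 1.8976, so ⟨x⁴⟩ = 1.8976 / 1.6733.
⟨x⁴⟩ = 1.1340.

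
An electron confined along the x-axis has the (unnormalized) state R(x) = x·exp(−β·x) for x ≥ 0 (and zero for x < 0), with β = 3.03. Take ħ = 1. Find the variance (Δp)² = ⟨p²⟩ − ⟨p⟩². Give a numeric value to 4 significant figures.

Compute ⟨p⟩ and ⟨p²⟩ separately; (Δp)² = ⟨p²⟩ − ⟨p⟩².
Differentiate x·exp(−β·x) with the product rule; every integrand then reduces to terms xʲ·e^(−2βx) on [0, ∞), with ∫₀^∞ xʲ·e^(−2βx) dx = j!/(2β)^(j+1).
Normalization: ∫|R|² dx = 0.0089869.
⟨p⟩ = 0.0000 and ⟨p²⟩ = 9.1809.
(Δp)² = 9.1809 − (0.0000)² = 9.1809.

9.181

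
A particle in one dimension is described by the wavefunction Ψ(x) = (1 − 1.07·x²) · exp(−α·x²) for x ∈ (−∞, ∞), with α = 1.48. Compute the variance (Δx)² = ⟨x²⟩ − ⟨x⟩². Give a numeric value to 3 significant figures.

Compute ⟨x⟩ and ⟨x²⟩ separately, then (Δx)² = ⟨x²⟩ − ⟨x⟩².
Expand each integrand as polynomial × e^(−2αx²) and use ∫x^(2j)·e^(−2αx²) dx = (2j−1)!!/(4α)^j · √(π/(2α)), odd powers → 0; here √(π/(2α)) = 1.0302.
Normalization: ∫|Ψ|² dx = 0.75877.
⟨x⟩ = 0.0000 and ⟨x²⟩ = 0.093015.
(Δx)² = 0.093015 − (0.0000)² = 0.093015.

0.0930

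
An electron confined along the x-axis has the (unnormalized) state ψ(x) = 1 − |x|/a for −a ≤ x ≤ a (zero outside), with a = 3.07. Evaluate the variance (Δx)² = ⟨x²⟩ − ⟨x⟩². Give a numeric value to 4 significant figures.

0.9425

Compute ⟨x⟩ and ⟨x²⟩ separately, then (Δx)² = ⟨x²⟩ − ⟨x⟩².
ψ is even, so ∫ over [−a, a] = 2∫₀ᵃ with ψ = 1 − x/a there: ∫₀ᵃ (1 − x/a)² dx = a/3, ∫₀ᵃ x²(1 − x/a)² dx = a³/30, ∫₀ᵃ x⁴(1 − x/a)² dx = a⁵/105.
Normalization: ∫|ψ|² dx = 2.0467.
⟨x⟩ = 0.0000 and ⟨x²⟩ = 0.94249.
(Δx)² = 0.94249 − (0.0000)² = 0.94249.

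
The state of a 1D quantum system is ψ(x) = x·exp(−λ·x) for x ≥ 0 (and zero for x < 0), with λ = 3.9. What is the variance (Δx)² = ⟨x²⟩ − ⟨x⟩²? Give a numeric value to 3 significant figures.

Compute ⟨x⟩ and ⟨x²⟩ separately, then (Δx)² = ⟨x²⟩ − ⟨x⟩².
Every integrand reduces to terms xʲ·e^(−2λx) on [0, ∞); use ∫₀^∞ xʲ·e^(−2λx) dx = j!/(2λ)^(j+1).
Normalization: ∫|ψ|² dx = 0.0042145.
⟨x⟩ = 0.38462 and ⟨x²⟩ = 0.19724.
(Δx)² = 0.19724 − (0.38462)² = 0.049310.

0.0493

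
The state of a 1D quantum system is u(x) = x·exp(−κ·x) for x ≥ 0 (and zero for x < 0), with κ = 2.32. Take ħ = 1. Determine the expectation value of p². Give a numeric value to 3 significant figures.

5.38

p² u = −ħ² d²u/dx²; ⟨p²⟩ = −ħ² ∫ u*·u'' dx / ∫|u|² dx.
Differentiate x·exp(−κ·x) with the product rule; every integrand then reduces to terms xʲ·e^(−2κx) on [0, ∞), with ∫₀^∞ xʲ·e^(−2κx) dx = j!/(2κ)^(j+1).
State is unnormalized: ∫|u|² dx = 0.020021, and ∫u*·(−ħ² u'') dx = 0.10776, so ⟨p²⟩ = 0.10776 / 0.020021.
⟨p²⟩ = 5.3824.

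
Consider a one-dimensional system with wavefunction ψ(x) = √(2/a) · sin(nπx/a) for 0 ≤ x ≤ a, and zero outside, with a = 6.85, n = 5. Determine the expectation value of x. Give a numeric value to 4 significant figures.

3.425

⟨x⟩ = ∫ x·|ψ|² dx (integrals over the domain).
With sin²θ = (1 − cos2θ)/2 on 0 ≤ x ≤ a: ∫sin²(nπx/a) dx = a/2, ∫x·sin²(nπx/a) dx = a²/4, ∫x²·sin²(nπx/a) dx = a³·(1/6 − 1/(4n²π²)); higher powers xᵏ the same way, integrating xᵏ·cos(2nπx/a) by parts.
⟨x⟩ = 3.4250.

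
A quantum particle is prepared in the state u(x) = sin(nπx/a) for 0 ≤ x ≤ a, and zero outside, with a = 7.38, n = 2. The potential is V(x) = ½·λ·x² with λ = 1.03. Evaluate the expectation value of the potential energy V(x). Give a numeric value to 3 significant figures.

⟨V⟩ = ∫ V(x)·|u|² dx / ∫|u|² dx.
With sin²θ = (1 − cos2θ)/2 on 0 ≤ x ≤ a: ∫sin²(nπx/a) dx = a/2, ∫x·sin²(nπx/a) dx = a²/4, ∫x²·sin²(nπx/a) dx = a³·(1/6 − 1/(4n²π²)); higher powers xᵏ the same way, integrating xᵏ·cos(2nπx/a) by parts.
State is unnormalized: ∫|u|² dx = 3.6900, and ∫u*·V(x)·u dx = 33.190, so ⟨V⟩ = 33.190 / 3.6900.
⟨V⟩ = 8.9945.

8.99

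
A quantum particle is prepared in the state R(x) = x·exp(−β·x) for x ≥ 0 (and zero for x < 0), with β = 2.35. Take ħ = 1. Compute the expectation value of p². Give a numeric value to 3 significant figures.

5.52

p² R = −ħ² d²R/dx²; ⟨p²⟩ = −ħ² ∫ R*·R'' dx / ∫|R|² dx.
Differentiate x·exp(−β·x) with the product rule; every integrand then reduces to terms xʲ·e^(−2βx) on [0, ∞), with ∫₀^∞ xʲ·e^(−2βx) dx = j!/(2β)^(j+1).
State is unnormalized: ∫|R|² dx = 0.019264, and ∫R*·(−ħ² R'') dx = 0.10638, so ⟨p²⟩ = 0.10638 / 0.019264.
⟨p²⟩ = 5.5225.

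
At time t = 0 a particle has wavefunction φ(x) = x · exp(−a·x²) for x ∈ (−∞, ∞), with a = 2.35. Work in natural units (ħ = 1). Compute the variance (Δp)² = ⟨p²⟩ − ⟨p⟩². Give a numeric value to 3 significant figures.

7.05

Compute ⟨p⟩ and ⟨p²⟩ separately; (Δp)² = ⟨p²⟩ − ⟨p⟩².
Expand each integrand as polynomial × e^(−2ax²) and use ∫x^(2j)·e^(−2ax²) dx = (2j−1)!!/(4a)^j · √(π/(2a)), odd powers → 0; here √(π/(2a)) = 0.81757. Differentiate with the product rule, d/dx e^(−ax²) = −2ax·e^(−ax²).
Normalization: ∫|φ|² dx = 0.086976.
⟨p⟩ = 0.0000 and ⟨p²⟩ = 7.0500.
(Δp)² = 7.0500 − (0.0000)² = 7.0500.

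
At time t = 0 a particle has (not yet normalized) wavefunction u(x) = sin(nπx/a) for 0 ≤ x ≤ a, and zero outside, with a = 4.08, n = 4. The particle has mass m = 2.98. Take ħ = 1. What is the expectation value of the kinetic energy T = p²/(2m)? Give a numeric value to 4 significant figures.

1.592

T = −(ħ²/2m) d²/dx², so ⟨T⟩ = −(ħ²/2m) ∫ u*·u'' dx / ∫|u|² dx; with m = 2.98.
d/dx sin(nπx/a) = (nπ/a)·cos(nπx/a) and d²/dx² sin(nπx/a) = −(nπ/a)²·sin(nπx/a); on 0 ≤ x ≤ a, ∫sin²(nπx/a) dx = a/2 and ∫sin(nπx/a)·cos(nπx/a) dx = 0.
State is unnormalized: ∫|u|² dx = 2.0400, and ∫u*·(−ħ²/2m · u'') dx = 3.2470, so ⟨T⟩ = 3.2470 / 2.0400.
⟨T⟩ = 1.5917.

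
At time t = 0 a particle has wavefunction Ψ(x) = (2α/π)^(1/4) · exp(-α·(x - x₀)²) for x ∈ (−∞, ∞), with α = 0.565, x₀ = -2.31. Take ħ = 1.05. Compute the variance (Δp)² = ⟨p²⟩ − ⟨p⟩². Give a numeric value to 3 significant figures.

0.623

Compute ⟨p⟩ and ⟨p²⟩ separately; (Δp)² = ⟨p²⟩ − ⟨p⟩².
Gaussian moments (u = x − x₀): ∫u^(2j)·e^(−2αu²) du = (2j−1)!!/(4α)^j · √(π/(2α)), odd powers integrate to 0; here √(π/(2α)) = 1.6674. Derivatives: d/dx e^(−αu²) = −2αu·e^(−αu²), d²/dx² e^(−αu²) = (4α²u² − 2α)·e^(−αu²).
⟨p⟩ = 0.0000 and ⟨p²⟩ = 0.62291.
(Δp)² = 0.62291 − (0.0000)² = 0.62291.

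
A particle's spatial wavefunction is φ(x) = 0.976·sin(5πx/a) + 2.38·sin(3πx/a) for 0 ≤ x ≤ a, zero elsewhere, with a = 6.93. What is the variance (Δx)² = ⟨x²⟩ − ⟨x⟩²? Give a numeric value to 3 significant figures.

Compute ⟨x⟩ and ⟨x²⟩ separately, then (Δx)² = ⟨x²⟩ − ⟨x⟩².
On 0 ≤ x ≤ a (j ≠ l): ∫sin²(jπx/a) dx = a/2, ∫sin(jπx/a)·sin(lπx/a) dx = 0; diagonal moments ∫x·sin²(jπx/a) dx = a²/4, ∫x²·sin²(jπx/a) dx = a³·(1/6 − 1/(4j²π²)); cross terms ∫x·sin(jπx/a)·sin(lπx/a) dx = 0 for j + l even and −4jla²/(π²(j² − l²)²) for j + l odd, ∫x²·sin(jπx/a)·sin(lπx/a) dx = (−1)^(j+l)·4jla³/(π²(j² − l²)²); higher powers the same way via product-to-sum and parts.
Normalization: ∫|φ|² dx = 22.928.
⟨x⟩ = 3.4650 and ⟨x²⟩ = 17.364.
(Δx)² = 17.364 − (3.4650)² = 5.3581.

5.36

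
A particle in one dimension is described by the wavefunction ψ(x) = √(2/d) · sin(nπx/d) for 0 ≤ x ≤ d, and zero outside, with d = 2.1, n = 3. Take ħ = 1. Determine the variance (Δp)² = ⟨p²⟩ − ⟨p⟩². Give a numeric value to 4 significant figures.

20.14

Compute ⟨p⟩ and ⟨p²⟩ separately; (Δp)² = ⟨p²⟩ − ⟨p⟩².
d/dx sin(nπx/d) = (nπ/d)·cos(nπx/d) and d²/dx² sin(nπx/d) = −(nπ/d)²·sin(nπx/d); on 0 ≤ x ≤ d, ∫sin²(nπx/d) dx = d/2 and ∫sin(nπx/d)·cos(nπx/d) dx = 0.
⟨p⟩ = 0.0000 and ⟨p²⟩ = 20.142.
(Δp)² = 20.142 − (0.0000)² = 20.142.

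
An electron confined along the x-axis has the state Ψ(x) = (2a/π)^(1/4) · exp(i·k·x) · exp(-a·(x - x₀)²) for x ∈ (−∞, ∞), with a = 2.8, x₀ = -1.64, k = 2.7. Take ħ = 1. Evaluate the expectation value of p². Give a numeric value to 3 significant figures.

p² Ψ = −ħ² d²Ψ/dx²; ⟨p²⟩ = −ħ² ∫ Ψ*·Ψ'' dx.
Gaussian moments (u = x − x₀): ∫u^(2j)·e^(−2au²) du = (2j−1)!!/(4a)^j · √(π/(2a)), odd powers integrate to 0; here √(π/(2a)) = 0.74900. Derivatives: Ψ′ = (ik − 2au)·Ψ, Ψ″ = ((ik − 2au)² − 2a)·Ψ; the odd-in-u pieces drop out.
⟨p²⟩ = 10.090.

10.1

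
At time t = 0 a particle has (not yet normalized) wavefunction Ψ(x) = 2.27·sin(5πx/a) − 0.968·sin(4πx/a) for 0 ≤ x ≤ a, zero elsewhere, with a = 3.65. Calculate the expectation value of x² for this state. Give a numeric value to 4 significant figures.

6.336

⟨x²⟩ = ∫ x²·|Ψ|² dx / ∫|Ψ|² dx (integrals over the domain).
On 0 ≤ x ≤ a (j ≠ l): ∫sin²(jπx/a) dx = a/2, ∫sin(jπx/a)·sin(lπx/a) dx = 0; diagonal moments ∫x·sin²(jπx/a) dx = a²/4, ∫x²·sin²(jπx/a) dx = a³·(1/6 − 1/(4j²π²)); cross terms ∫x·sin(jπx/a)·sin(lπx/a) dx = 0 for j + l even and −4jla²/(π²(j² − l²)²) for j + l odd, ∫x²·sin(jπx/a)·sin(lπx/a) dx = (−1)^(j+l)·4jla³/(π²(j² − l²)²); higher powers the same way via product-to-sum and parts.
State is unnormalized: ∫|Ψ|² dx = 11.114, and ∫Ψ*·x²·Ψ dx = 70.415, so ⟨x²⟩ = 70.415 / 11.114.
⟨x²⟩ = 6.3357.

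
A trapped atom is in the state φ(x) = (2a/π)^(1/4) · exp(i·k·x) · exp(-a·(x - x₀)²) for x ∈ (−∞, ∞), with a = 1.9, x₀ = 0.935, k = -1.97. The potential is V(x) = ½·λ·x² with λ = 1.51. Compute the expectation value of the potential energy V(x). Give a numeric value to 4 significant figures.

0.7594

⟨V⟩ = ∫ V(x)·|φ|² dx.
Gaussian moments (u = x − x₀): ∫u^(2j)·e^(−2au²) du = (2j−1)!!/(4a)^j · √(π/(2a)), odd powers integrate to 0; here √(π/(2a)) = 0.90925.
⟨V⟩ = 0.75938.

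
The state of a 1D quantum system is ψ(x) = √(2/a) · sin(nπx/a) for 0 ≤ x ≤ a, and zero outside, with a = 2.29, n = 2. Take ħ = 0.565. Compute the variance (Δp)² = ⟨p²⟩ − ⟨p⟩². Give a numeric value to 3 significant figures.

2.40

Compute ⟨p⟩ and ⟨p²⟩ separately; (Δp)² = ⟨p²⟩ − ⟨p⟩².
d/dx sin(nπx/a) = (nπ/a)·cos(nπx/a) and d²/dx² sin(nπx/a) = −(nπ/a)²·sin(nπx/a); on 0 ≤ x ≤ a, ∫sin²(nπx/a) dx = a/2 and ∫sin(nπx/a)·cos(nπx/a) dx = 0.
⟨p⟩ = 0.0000 and ⟨p²⟩ = 2.4032.
(Δp)² = 2.4032 − (0.0000)² = 2.4032.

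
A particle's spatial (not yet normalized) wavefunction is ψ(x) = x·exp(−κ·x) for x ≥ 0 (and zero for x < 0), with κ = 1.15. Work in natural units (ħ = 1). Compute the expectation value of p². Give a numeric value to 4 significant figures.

p² ψ = −ħ² d²ψ/dx²; ⟨p²⟩ = −ħ² ∫ ψ*·ψ'' dx / ∫|ψ|² dx.
Differentiate x·exp(−κ·x) with the product rule; every integrand then reduces to terms xʲ·e^(−2κx) on [0, ∞), with ∫₀^∞ xʲ·e^(−2κx) dx = j!/(2κ)^(j+1).
State is unnormalized: ∫|ψ|² dx = 0.16438, and ∫ψ*·(−ħ² ψ'') dx = 0.21739, so ⟨p²⟩ = 0.21739 / 0.16438.
⟨p²⟩ = 1.3225.

1.323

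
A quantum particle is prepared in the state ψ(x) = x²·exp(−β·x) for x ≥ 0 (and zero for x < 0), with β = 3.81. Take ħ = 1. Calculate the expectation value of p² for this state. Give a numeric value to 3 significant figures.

p² ψ = −ħ² d²ψ/dx²; ⟨p²⟩ = −ħ² ∫ ψ*·ψ'' dx / ∫|ψ|² dx.
Differentiate x²·exp(−β·x) with the product rule; every integrand then reduces to terms xʲ·e^(−2βx) on [0, ∞), with ∫₀^∞ xʲ·e^(−2βx) dx = j!/(2β)^(j+1).
State is unnormalized: ∫|ψ|² dx = 0.00093419, and ∫ψ*·(−ħ² ψ'') dx = 0.0045203, so ⟨p²⟩ = 0.0045203 / 0.00093419.
⟨p²⟩ = 4.8387.

4.84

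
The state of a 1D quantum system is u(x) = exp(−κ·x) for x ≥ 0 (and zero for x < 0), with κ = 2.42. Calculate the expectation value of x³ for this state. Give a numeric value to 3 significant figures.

⟨x³⟩ = ∫ x³·|u|² dx / ∫|u|² dx (integrals over the domain).
Every integrand reduces to terms xʲ·e^(−2κx) on [0, ∞); use ∫₀^∞ xʲ·e^(−2κx) dx = j!/(2κ)^(j+1).
State is unnormalized: ∫|u|² dx = 0.20661, and ∫u*·x³·u dx = 0.010934, so ⟨x³⟩ = 0.010934 / 0.20661.
⟨x³⟩ = 0.052919.

0.0529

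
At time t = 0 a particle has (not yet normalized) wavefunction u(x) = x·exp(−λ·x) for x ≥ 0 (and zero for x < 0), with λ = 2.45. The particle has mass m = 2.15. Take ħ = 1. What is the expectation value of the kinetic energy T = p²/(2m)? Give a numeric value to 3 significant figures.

T = −(ħ²/2m) d²/dx², so ⟨T⟩ = −(ħ²/2m) ∫ u*·u'' dx / ∫|u|² dx; with m = 2.15.
Differentiate x·exp(−λ·x) with the product rule; every integrand then reduces to terms xʲ·e^(−2λx) on [0, ∞), with ∫₀^∞ xʲ·e^(−2λx) dx = j!/(2λ)^(j+1).
State is unnormalized: ∫|u|² dx = 0.017000, and ∫u*·(−ħ²/2m · u'') dx = 0.023730, so ⟨T⟩ = 0.023730 / 0.017000.
⟨T⟩ = 1.3959.

1.40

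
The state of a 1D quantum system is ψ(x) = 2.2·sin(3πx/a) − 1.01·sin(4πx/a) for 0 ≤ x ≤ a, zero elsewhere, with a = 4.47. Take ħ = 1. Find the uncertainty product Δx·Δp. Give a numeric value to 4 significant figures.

2.365

Δx = √(⟨x²⟩−⟨x⟩²), Δp = √(⟨p²⟩−⟨p⟩²).
On 0 ≤ x ≤ a (j ≠ l): ∫sin²(jπx/a) dx = a/2, ∫sin(jπx/a)·sin(lπx/a) dx = 0; diagonal moments ∫x·sin²(jπx/a) dx = a²/4, ∫x²·sin²(jπx/a) dx = a³·(1/6 − 1/(4j²π²)); cross terms ∫x·sin(jπx/a)·sin(lπx/a) dx = 0 for j + l even and −4jla²/(π²(j² − l²)²) for j + l odd, ∫x²·sin(jπx/a)·sin(lπx/a) dx = (−1)^(j+l)·4jla³/(π²(j² − l²)²); higher powers the same way via product-to-sum and parts. d²/dx² sin(jπx/a) = −(jπ/a)²·sin(jπx/a); on 0 ≤ x ≤ a, ∫sin²(jπx/a) dx = a/2 and ∫sin(jπx/a)·sin(lπx/a) dx = 0 for j ≠ l, so only diagonal terms survive in ∫|ψ|² and ∫ψ·ψ″; ∫ψ·ψ′ dx = [ψ²/2] between the walls = 0.
Normalization: ∫|ψ|² dx = 13.097.
⟨x⟩ = 2.9079, ⟨x²⟩ = 9.5643 ⇒ Δx = 1.0528.
⟨p⟩ = 0.0000, ⟨p²⟩ = 5.0475 ⇒ Δp = 2.2467.
Δx·Δp = 2.3653.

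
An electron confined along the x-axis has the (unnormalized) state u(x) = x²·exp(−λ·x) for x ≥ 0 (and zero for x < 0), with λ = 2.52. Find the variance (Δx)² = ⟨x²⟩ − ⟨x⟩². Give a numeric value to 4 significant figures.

Compute ⟨x⟩ and ⟨x²⟩ separately, then (Δx)² = ⟨x²⟩ − ⟨x⟩².
Every integrand reduces to terms xʲ·e^(−2λx) on [0, ∞); use ∫₀^∞ xʲ·e^(−2λx) dx = j!/(2λ)^(j+1).
Normalization: ∫|u|² dx = 0.0073800.
⟨x⟩ = 0.99206 and ⟨x²⟩ = 1.1810.
(Δx)² = 1.1810 − (0.99206)² = 0.19684.

0.1968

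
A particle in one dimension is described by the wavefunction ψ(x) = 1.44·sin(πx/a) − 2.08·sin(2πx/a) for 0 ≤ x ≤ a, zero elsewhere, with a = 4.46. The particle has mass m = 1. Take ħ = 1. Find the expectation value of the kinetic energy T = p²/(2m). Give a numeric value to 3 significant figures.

0.751

T = −(ħ²/2m) d²/dx², so ⟨T⟩ = −(ħ²/2m) ∫ ψ*·ψ'' dx / ∫|ψ|² dx; with m = 1.
d²/dx² sin(jπx/a) = −(jπ/a)²·sin(jπx/a); on 0 ≤ x ≤ a, ∫sin²(jπx/a) dx = a/2 and ∫sin(jπx/a)·sin(lπx/a) dx = 0 for j ≠ l, so only diagonal terms survive in ∫|ψ|² and ∫ψ·ψ″; ∫ψ·ψ′ dx = [ψ²/2] between the walls = 0.
State is unnormalized: ∫|ψ|² dx = 14.272, and ∫ψ*·(−ħ²/2m · ψ'') dx = 10.721, so ⟨T⟩ = 10.721 / 14.272.
⟨T⟩ = 0.75120.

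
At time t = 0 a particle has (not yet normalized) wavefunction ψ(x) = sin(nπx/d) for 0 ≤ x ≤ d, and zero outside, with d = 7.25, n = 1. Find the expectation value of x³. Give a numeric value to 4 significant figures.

66.31

⟨x³⟩ = ∫ x³·|ψ|² dx / ∫|ψ|² dx (integrals over the domain).
With sin²θ = (1 − cos2θ)/2 on 0 ≤ x ≤ d: ∫sin²(nπx/d) dx = d/2, ∫x·sin²(nπx/d) dx = d²/4, ∫x²·sin²(nπx/d) dx = d³·(1/6 − 1/(4n²π²)); higher powers xᵏ the same way, integrating xᵏ·cos(2nπx/d) by parts.
State is unnormalized: ∫|ψ|² dx = 3.6250, and ∫ψ*·x³·ψ dx = 240.38, so ⟨x³⟩ = 240.38 / 3.6250.
⟨x³⟩ = 66.311.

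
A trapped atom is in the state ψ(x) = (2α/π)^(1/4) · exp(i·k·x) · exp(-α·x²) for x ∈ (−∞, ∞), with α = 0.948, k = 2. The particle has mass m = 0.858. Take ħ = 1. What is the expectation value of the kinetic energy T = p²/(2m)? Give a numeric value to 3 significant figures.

T = −(ħ²/2m) d²/dx², so ⟨T⟩ = −(ħ²/2m) ∫ ψ*·ψ'' dx; with m = 0.858.
Gaussian moments: ∫x^(2j)·e^(−2αx²) dx = (2j−1)!!/(4α)^j · √(π/(2α)), odd powers integrate to 0; here √(π/(2α)) = 1.2872. Derivatives: ψ′ = (ik − 2αx)·ψ, ψ″ = ((ik − 2αx)² − 2α)·ψ; the odd-in-x pieces drop out.
⟨T⟩ = 2.8834.

2.88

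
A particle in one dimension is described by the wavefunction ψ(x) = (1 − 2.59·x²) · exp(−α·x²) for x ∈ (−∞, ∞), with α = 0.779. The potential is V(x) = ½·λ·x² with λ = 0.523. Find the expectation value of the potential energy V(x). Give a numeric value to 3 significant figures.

⟨V⟩ = ∫ V(x)·|ψ|² dx / ∫|ψ|² dx.
Expand each integrand as polynomial × e^(−2αx²) and use ∫x^(2j)·e^(−2αx²) dx = (2j−1)!!/(4α)^j · √(π/(2α)), odd powers → 0; here √(π/(2α)) = 1.4200.
State is unnormalized: ∫|ψ|² dx = 2.0026, and ∫ψ*·V(x)·ψ dx = 0.75984, so ⟨V⟩ = 0.75984 / 2.0026.
⟨V⟩ = 0.37943.

0.379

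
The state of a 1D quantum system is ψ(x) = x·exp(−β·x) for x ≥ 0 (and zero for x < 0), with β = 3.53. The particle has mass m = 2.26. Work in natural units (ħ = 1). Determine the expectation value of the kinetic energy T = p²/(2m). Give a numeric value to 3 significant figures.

T = −(ħ²/2m) d²/dx², so ⟨T⟩ = −(ħ²/2m) ∫ ψ*·ψ'' dx / ∫|ψ|² dx; with m = 2.26.
Differentiate x·exp(−β·x) with the product rule; every integrand then reduces to terms xʲ·e^(−2βx) on [0, ∞), with ∫₀^∞ xʲ·e^(−2βx) dx = j!/(2β)^(j+1).
State is unnormalized: ∫|ψ|² dx = 0.0056835, and ∫ψ*·(−ħ²/2m · ψ'') dx = 0.015668, so ⟨T⟩ = 0.015668 / 0.0056835.
⟨T⟩ = 2.7568.

2.76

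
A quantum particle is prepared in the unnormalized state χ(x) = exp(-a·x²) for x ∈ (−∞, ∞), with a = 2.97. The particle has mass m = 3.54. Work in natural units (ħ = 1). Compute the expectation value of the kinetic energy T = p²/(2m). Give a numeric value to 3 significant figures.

T = −(ħ²/2m) d²/dx², so ⟨T⟩ = −(ħ²/2m) ∫ χ*·χ'' dx / ∫|χ|² dx; with m = 3.54.
Gaussian moments: ∫x^(2j)·e^(−2ax²) dx = (2j−1)!!/(4a)^j · √(π/(2a)), odd powers integrate to 0; here √(π/(2a)) = 0.72725. Derivatives: d/dx e^(−ax²) = −2ax·e^(−ax²), d²/dx² e^(−ax²) = (4a²x² − 2a)·e^(−ax²).
State is unnormalized: ∫|χ|² dx = 0.72725, and ∫χ*·(−ħ²/2m · χ'') dx = 0.30507, so ⟨T⟩ = 0.30507 / 0.72725.
⟨T⟩ = 0.41949.

0.419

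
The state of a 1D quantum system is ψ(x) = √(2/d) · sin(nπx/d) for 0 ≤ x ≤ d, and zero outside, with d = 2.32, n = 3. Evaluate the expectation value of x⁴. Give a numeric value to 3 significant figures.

5.47

⟨x⁴⟩ = ∫ x⁴·|ψ|² dx (integrals over the domain).
With sin²θ = (1 − cos2θ)/2 on 0 ≤ x ≤ d: ∫sin²(nπx/d) dx = d/2, ∫x·sin²(nπx/d) dx = d²/4, ∫x²·sin²(nπx/d) dx = d³·(1/6 − 1/(4n²π²)); higher powers xᵏ the same way, integrating xᵏ·cos(2nπx/d) by parts.
⟨x⁴⟩ = 5.4734.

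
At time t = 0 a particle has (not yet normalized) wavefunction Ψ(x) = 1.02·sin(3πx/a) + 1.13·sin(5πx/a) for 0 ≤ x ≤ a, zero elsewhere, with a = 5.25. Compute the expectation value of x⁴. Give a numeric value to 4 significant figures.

⟨x⁴⟩ = ∫ x⁴·|Ψ|² dx / ∫|Ψ|² dx (integrals over the domain).
On 0 ≤ x ≤ a (j ≠ l): ∫sin²(jπx/a) dx = a/2, ∫sin(jπx/a)·sin(lπx/a) dx = 0; diagonal moments ∫x·sin²(jπx/a) dx = a²/4, ∫x²·sin²(jπx/a) dx = a³·(1/6 − 1/(4j²π²)); cross terms ∫x·sin(jπx/a)·sin(lπx/a) dx = 0 for j + l even and −4jla²/(π²(j² − l²)²) for j + l odd, ∫x²·sin(jπx/a)·sin(lπx/a) dx = (−1)^(j+l)·4jla³/(π²(j² − l²)²); higher powers the same way via product-to-sum and parts.
State is unnormalized: ∫|Ψ|² dx = 6.0829, and ∫Ψ*·x⁴·Ψ dx = 1257.2, so ⟨x⁴⟩ = 1257.2 / 6.0829.
⟨x⁴⟩ = 206.67.

206.7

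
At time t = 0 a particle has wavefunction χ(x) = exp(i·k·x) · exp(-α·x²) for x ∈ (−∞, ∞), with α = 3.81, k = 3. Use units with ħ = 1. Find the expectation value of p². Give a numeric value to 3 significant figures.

p² χ = −ħ² d²χ/dx²; ⟨p²⟩ = −ħ² ∫ χ*·χ'' dx / ∫|χ|² dx.
Gaussian moments: ∫x^(2j)·e^(−2αx²) dx = (2j−1)!!/(4α)^j · √(π/(2α)), odd powers integrate to 0; here √(π/(2α)) = 0.64209. Derivatives: χ′ = (ik − 2αx)·χ, χ″ = ((ik − 2αx)² − 2α)·χ; the odd-in-x pieces drop out.
State is unnormalized: ∫|χ|² dx = 0.64209, and ∫χ*·(−ħ² χ'') dx = 8.2252, so ⟨p²⟩ = 8.2252 / 0.64209.
⟨p²⟩ = 12.810.

12.8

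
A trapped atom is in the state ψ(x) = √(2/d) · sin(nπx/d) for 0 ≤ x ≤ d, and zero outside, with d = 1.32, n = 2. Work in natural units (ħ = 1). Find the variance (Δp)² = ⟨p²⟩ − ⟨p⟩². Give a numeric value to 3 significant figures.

22.7

Compute ⟨p⟩ and ⟨p²⟩ separately; (Δp)² = ⟨p²⟩ − ⟨p⟩².
d/dx sin(nπx/d) = (nπ/d)·cos(nπx/d) and d²/dx² sin(nπx/d) = −(nπ/d)²·sin(nπx/d); on 0 ≤ x ≤ d, ∫sin²(nπx/d) dx = d/2 and ∫sin(nπx/d)·cos(nπx/d) dx = 0.
⟨p⟩ = 0.0000 and ⟨p²⟩ = 22.657.
(Δp)² = 22.657 − (0.0000)² = 22.657.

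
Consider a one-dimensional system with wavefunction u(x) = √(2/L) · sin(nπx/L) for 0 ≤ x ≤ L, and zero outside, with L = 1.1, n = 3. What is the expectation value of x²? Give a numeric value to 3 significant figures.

0.397

⟨x²⟩ = ∫ x²·|u|² dx (integrals over the domain).
With sin²θ = (1 − cos2θ)/2 on 0 ≤ x ≤ L: ∫sin²(nπx/L) dx = L/2, ∫x·sin²(nπx/L) dx = L²/4, ∫x²·sin²(nπx/L) dx = L³·(1/6 − 1/(4n²π²)); higher powers xᵏ the same way, integrating xᵏ·cos(2nπx/L) by parts.
⟨x²⟩ = 0.39652.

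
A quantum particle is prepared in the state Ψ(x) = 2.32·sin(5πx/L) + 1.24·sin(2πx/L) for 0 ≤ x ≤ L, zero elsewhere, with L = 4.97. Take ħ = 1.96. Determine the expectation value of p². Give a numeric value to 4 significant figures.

p² Ψ = −ħ² d²Ψ/dx²; ⟨p²⟩ = −ħ² ∫ Ψ*·Ψ'' dx / ∫|Ψ|² dx.
d²/dx² sin(jπx/L) = −(jπ/L)²·sin(jπx/L); on 0 ≤ x ≤ L, ∫sin²(jπx/L) dx = L/2 and ∫sin(jπx/L)·sin(lπx/L) dx = 0 for j ≠ l, so only diagonal terms survive in ∫|Ψ|² and ∫Ψ·Ψ″; ∫Ψ·Ψ′ dx = [Ψ²/2] between the walls = 0.
State is unnormalized: ∫|Ψ|² dx = 17.196, and ∫Ψ*·(−ħ² Ψ'') dx = 536.72, so ⟨p²⟩ = 536.72 / 17.196.
⟨p²⟩ = 31.212.

31.21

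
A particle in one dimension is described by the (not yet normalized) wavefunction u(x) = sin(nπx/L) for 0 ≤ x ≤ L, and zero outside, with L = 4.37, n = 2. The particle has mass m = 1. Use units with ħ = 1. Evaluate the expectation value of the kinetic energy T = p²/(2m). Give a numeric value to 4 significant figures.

1.034

T = −(ħ²/2m) d²/dx², so ⟨T⟩ = −(ħ²/2m) ∫ u*·u'' dx / ∫|u|² dx; with m = 1.
d/dx sin(nπx/L) = (nπ/L)·cos(nπx/L) and d²/dx² sin(nπx/L) = −(nπ/L)²·sin(nπx/L); on 0 ≤ x ≤ L, ∫sin²(nπx/L) dx = L/2 and ∫sin(nπx/L)·cos(nπx/L) dx = 0.
State is unnormalized: ∫|u|² dx = 2.1850, and ∫u*·(−ħ²/2m · u'') dx = 2.2585, so ⟨T⟩ = 2.2585 / 2.1850.
⟨T⟩ = 1.0336.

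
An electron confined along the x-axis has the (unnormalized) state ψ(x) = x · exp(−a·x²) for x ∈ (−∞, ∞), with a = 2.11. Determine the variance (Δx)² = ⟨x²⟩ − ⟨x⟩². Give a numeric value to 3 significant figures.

Compute ⟨x⟩ and ⟨x²⟩ separately, then (Δx)² = ⟨x²⟩ − ⟨x⟩².
Expand each integrand as polynomial × e^(−2ax²) and use ∫x^(2j)·e^(−2ax²) dx = (2j−1)!!/(4a)^j · √(π/(2a)), odd powers → 0; here √(π/(2a)) = 0.86282.
Normalization: ∫|ψ|² dx = 0.10223.
⟨x⟩ = 0.0000 and ⟨x²⟩ = 0.35545.
(Δx)² = 0.35545 − (0.0000)² = 0.35545.

0.355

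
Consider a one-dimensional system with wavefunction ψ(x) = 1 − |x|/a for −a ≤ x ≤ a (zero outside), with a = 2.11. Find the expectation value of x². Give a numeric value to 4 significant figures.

⟨x²⟩ = ∫ x²·|ψ|² dx / ∫|ψ|² dx (integrals over the domain).
ψ is even, so ∫ over [−a, a] = 2∫₀ᵃ with ψ = 1 − x/a there: ∫₀ᵃ (1 − x/a)² dx = a/3, ∫₀ᵃ x²(1 − x/a)² dx = a³/30, ∫₀ᵃ x⁴(1 − x/a)² dx = a⁵/105.
State is unnormalized: ∫|ψ|² dx = 1.4067, and ∫ψ*·x²·ψ dx = 0.62626, so ⟨x²⟩ = 0.62626 / 1.4067.
⟨x²⟩ = 0.44521.

0.4452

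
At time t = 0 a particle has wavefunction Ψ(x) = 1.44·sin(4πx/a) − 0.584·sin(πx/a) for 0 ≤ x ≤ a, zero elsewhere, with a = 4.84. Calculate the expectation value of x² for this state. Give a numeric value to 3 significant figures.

⟨x²⟩ = ∫ x²·|Ψ|² dx / ∫|Ψ|² dx (integrals over the domain).
On 0 ≤ x ≤ a (j ≠ l): ∫sin²(jπx/a) dx = a/2, ∫sin(jπx/a)·sin(lπx/a) dx = 0; diagonal moments ∫x·sin²(jπx/a) dx = a²/4, ∫x²·sin²(jπx/a) dx = a³·(1/6 − 1/(4j²π²)); cross terms ∫x·sin(jπx/a)·sin(lπx/a) dx = 0 for j + l even and −4jla²/(π²(j² − l²)²) for j + l odd, ∫x²·sin(jπx/a)·sin(lπx/a) dx = (−1)^(j+l)·4jla³/(π²(j² − l²)²); higher powers the same way via product-to-sum and parts.
State is unnormalized: ∫|Ψ|² dx = 5.8435, and ∫Ψ*·x²·Ψ dx = 45.651, so ⟨x²⟩ = 45.651 / 5.8435.
⟨x²⟩ = 7.8123.

7.81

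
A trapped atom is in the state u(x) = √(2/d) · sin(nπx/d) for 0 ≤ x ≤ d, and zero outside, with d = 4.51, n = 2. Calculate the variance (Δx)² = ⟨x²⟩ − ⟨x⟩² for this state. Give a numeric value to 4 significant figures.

Compute ⟨x⟩ and ⟨x²⟩ separately, then (Δx)² = ⟨x²⟩ − ⟨x⟩².
With sin²θ = (1 − cos2θ)/2 on 0 ≤ x ≤ d: ∫sin²(nπx/d) dx = d/2, ∫x·sin²(nπx/d) dx = d²/4, ∫x²·sin²(nπx/d) dx = d³·(1/6 − 1/(4n²π²)); higher powers xᵏ the same way, integrating xᵏ·cos(2nπx/d) by parts.
⟨x⟩ = 2.2550 and ⟨x²⟩ = 6.5224.
(Δx)² = 6.5224 − (2.2550)² = 1.4374.

1.437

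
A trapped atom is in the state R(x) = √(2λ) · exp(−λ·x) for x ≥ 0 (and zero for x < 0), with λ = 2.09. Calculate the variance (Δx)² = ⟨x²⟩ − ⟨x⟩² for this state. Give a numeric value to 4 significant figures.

0.05723

Compute ⟨x⟩ and ⟨x²⟩ separately, then (Δx)² = ⟨x²⟩ − ⟨x⟩².
Every integrand reduces to terms xʲ·e^(−2λx) on [0, ∞); use ∫₀^∞ xʲ·e^(−2λx) dx = j!/(2λ)^(j+1).
⟨x⟩ = 0.23923 and ⟨x²⟩ = 0.11447.
(Δx)² = 0.11447 − (0.23923)² = 0.057233.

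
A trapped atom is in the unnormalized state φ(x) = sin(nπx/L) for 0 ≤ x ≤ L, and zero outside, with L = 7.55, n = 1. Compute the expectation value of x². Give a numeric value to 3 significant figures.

⟨x²⟩ = ∫ x²·|φ|² dx / ∫|φ|² dx (integrals over the domain).
With sin²θ = (1 − cos2θ)/2 on 0 ≤ x ≤ L: ∫sin²(nπx/L) dx = L/2, ∫x·sin²(nπx/L) dx = L²/4, ∫x²·sin²(nπx/L) dx = L³·(1/6 − 1/(4n²π²)); higher powers xᵏ the same way, integrating xᵏ·cos(2nπx/L) by parts.
State is unnormalized: ∫|φ|² dx = 3.7750, and ∫φ*·x²·φ dx = 60.827, so ⟨x²⟩ = 60.827 / 3.7750.
⟨x²⟩ = 16.113.

16.1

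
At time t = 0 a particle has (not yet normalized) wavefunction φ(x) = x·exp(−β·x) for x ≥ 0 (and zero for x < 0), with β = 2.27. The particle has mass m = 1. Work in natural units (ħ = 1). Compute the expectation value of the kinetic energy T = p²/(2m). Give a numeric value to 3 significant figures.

2.58

T = −(ħ²/2m) d²/dx², so ⟨T⟩ = −(ħ²/2m) ∫ φ*·φ'' dx / ∫|φ|² dx; with m = 1.
Differentiate x·exp(−β·x) with the product rule; every integrand then reduces to terms xʲ·e^(−2βx) on [0, ∞), with ∫₀^∞ xʲ·e^(−2βx) dx = j!/(2β)^(j+1).
State is unnormalized: ∫|φ|² dx = 0.021373, and ∫φ*·(−ħ²/2m · φ'') dx = 0.055066, so ⟨T⟩ = 0.055066 / 0.021373.
⟨T⟩ = 2.5765.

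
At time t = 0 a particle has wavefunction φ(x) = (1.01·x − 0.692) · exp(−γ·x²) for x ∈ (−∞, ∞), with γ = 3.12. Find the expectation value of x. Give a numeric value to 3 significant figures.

-0.200

⟨x⟩ = ∫ x·|φ|² dx / ∫|φ|² dx (integrals over the domain).
Expand each integrand as polynomial × e^(−2γx²) and use ∫x^(2j)·e^(−2γx²) dx = (2j−1)!!/(4γ)^j · √(π/(2γ)), odd powers → 0; here √(π/(2γ)) = 0.70955.
State is unnormalized: ∫|φ|² dx = 0.39778, and ∫φ*·x·φ dx = -0.079474, so ⟨x⟩ = -0.079474 / 0.39778.
⟨x⟩ = -0.19980.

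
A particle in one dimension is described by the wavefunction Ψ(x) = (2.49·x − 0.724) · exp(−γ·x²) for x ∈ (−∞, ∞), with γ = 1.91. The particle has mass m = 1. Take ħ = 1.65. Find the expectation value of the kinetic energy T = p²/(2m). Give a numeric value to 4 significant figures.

5.759

T = −(ħ²/2m) d²/dx², so ⟨T⟩ = −(ħ²/2m) ∫ Ψ*·Ψ'' dx / ∫|Ψ|² dx; with m = 1.
Expand each integrand as polynomial × e^(−2γx²) and use ∫x^(2j)·e^(−2γx²) dx = (2j−1)!!/(4γ)^j · √(π/(2γ)), odd powers → 0; here √(π/(2γ)) = 0.90687. Differentiate with the product rule, d/dx e^(−γx²) = −2γx·e^(−γx²).
State is unnormalized: ∫|Ψ|² dx = 1.2113, and ∫Ψ*·(−ħ²/2m · Ψ'') dx = 6.9763, so ⟨T⟩ = 6.9763 / 1.2113.
⟨T⟩ = 5.7593.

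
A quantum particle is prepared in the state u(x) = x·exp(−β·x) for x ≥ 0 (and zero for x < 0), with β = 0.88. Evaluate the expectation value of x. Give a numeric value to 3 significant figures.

⟨x⟩ = ∫ x·|u|² dx / ∫|u|² dx (integrals over the domain).
Every integrand reduces to terms xʲ·e^(−2βx) on [0, ∞); use ∫₀^∞ xʲ·e^(−2βx) dx = j!/(2β)^(j+1).
State is unnormalized: ∫|u|² dx = 0.36685, and ∫u*·x·u dx = 0.62532, so ⟨x⟩ = 0.62532 / 0.36685.
⟨x⟩ = 1.7045.

1.70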